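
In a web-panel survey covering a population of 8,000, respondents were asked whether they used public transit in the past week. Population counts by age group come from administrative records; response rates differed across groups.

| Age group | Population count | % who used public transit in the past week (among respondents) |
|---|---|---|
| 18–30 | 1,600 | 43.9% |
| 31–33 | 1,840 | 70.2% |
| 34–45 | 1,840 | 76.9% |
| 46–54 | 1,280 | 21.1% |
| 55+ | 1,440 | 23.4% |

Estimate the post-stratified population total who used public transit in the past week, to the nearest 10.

Each cell contributes its population count × the respondent rate:
  18–30: 1,600 × 43.9% = 702.4
  31–33: 1,840 × 70.2% = 1291.68
  34–45: 1,840 × 76.9% = 1414.96
  46–54: 1,280 × 21.1% = 270.08
  55+: 1,440 × 23.4% = 336.96
Estimated total = 4016.08 → 4,020.

4,020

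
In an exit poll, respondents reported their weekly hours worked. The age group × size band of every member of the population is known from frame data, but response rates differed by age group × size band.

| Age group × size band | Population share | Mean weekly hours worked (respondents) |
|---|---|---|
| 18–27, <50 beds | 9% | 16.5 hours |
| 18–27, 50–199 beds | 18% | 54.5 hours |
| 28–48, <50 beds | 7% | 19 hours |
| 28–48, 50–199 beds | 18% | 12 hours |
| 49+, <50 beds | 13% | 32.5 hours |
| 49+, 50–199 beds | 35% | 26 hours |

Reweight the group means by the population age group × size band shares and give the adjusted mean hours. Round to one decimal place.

28.1

Post-stratification weights by population share, not respondent share:
  18–27, <50 beds: 0.09 × 16.5 = 1.485
  18–27, 50–199 beds: 0.18 × 54.5 = 9.81
  28–48, <50 beds: 0.07 × 19 = 1.33
  28–48, 50–199 beds: 0.18 × 12 = 2.16
  49+, <50 beds: 0.13 × 32.5 = 4.225
  49+, 50–199 beds: 0.35 × 26 = 9.1
Post-stratified estimate = 28.11 → 28.1.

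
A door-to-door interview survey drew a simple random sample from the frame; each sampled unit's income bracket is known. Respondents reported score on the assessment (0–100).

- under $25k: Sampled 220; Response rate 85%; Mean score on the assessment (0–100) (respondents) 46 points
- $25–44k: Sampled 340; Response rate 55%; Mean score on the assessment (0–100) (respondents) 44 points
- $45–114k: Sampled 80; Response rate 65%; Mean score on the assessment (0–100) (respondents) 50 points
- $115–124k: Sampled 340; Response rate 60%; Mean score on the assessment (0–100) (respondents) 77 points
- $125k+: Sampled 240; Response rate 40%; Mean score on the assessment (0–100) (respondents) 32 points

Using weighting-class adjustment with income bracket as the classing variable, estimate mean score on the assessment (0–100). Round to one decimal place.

Weighting each respondent by the inverse class response rate inflates each class back to its sampled size, so the class weight is n_sampled:
  under $25k: 220 × 46 = 10,120
  $25–44k: 340 × 44 = 14,960
  $45–114k: 80 × 50 = 4000
  $115–124k: 340 × 77 = 26,180
  $125k+: 240 × 32 = 7680
Adjusted estimate = 62,940 / 1,220 = 51.5902 → 51.6.

51.6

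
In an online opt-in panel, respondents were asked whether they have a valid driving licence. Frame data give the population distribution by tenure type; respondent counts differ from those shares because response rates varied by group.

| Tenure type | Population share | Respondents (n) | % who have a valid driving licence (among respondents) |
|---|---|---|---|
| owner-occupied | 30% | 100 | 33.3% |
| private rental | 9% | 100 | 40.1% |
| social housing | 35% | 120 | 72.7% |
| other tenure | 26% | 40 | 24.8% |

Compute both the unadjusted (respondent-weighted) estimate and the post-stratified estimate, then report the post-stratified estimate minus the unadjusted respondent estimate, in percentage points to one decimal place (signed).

-1.9 percentage points

Unadjusted (pooled respondent) estimate weights by respondent counts:
  (100/360)×33.3 + (100/360)×40.1 + (120/360)×72.7 + (40/360)×24.8 = 47.3778%
Post-stratified estimate weights by population shares:
  0.3×33.3 + 0.09×40.1 + 0.35×72.7 + 0.26×24.8 = 45.492%
Difference = 45.492 − 47.3778 = -1.8858 pp.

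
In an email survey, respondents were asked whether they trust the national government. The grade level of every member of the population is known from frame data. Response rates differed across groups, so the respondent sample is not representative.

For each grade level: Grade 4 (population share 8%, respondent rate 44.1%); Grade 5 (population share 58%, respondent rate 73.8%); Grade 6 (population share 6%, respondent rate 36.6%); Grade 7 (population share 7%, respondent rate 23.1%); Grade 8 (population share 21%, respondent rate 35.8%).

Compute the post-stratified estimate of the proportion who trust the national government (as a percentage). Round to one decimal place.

Each cell contributes population-share × respondent value:
  Grade 4: 0.08 × 44.1 = 3.528
  Grade 5: 0.58 × 73.8 = 42.804
  Grade 6: 0.06 × 36.6 = 2.196
  Grade 7: 0.07 × 23.1 = 1.617
  Grade 8: 0.21 × 35.8 = 7.518
Post-stratified estimate = 57.663 → 57.7%.

57.7%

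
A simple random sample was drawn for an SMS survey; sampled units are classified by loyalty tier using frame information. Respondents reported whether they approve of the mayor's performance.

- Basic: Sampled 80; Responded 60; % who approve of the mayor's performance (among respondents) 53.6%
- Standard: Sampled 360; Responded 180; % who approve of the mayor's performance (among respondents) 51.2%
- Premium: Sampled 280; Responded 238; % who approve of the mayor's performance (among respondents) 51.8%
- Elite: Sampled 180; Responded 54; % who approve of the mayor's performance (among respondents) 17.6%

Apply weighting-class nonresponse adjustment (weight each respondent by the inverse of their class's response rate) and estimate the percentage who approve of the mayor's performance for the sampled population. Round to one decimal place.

Response rates by class: Basic 60/80 = 75%, Standard 180/360 = 50%, Premium 238/280 = 85%, Elite 54/180 = 30%.
Each respondent's weight = sampled/responded in their class; summing within a class gives n_sampled, so:
  Basic: 80 × 53.6 = 4288
  Standard: 360 × 51.2 = 18,432
  Premium: 280 × 51.8 = 14,504
  Elite: 180 × 17.6 = 3168
Adjusted estimate = 40,392 / 900 = 44.88 → 44.9%.

44.9%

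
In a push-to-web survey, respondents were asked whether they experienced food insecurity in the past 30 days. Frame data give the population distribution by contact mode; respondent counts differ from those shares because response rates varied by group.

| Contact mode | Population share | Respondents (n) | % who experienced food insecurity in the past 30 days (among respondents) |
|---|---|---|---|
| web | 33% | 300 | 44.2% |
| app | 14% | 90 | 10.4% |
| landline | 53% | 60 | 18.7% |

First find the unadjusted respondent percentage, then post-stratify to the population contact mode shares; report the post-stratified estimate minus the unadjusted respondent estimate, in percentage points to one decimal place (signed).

Naive respondent-only estimate (weights = respondent counts):
  (300/450)×44.2 + (90/450)×10.4 + (60/450)×18.7 = 34.04%
Reweighting by population contact mode shares:
  0.33×44.2 + 0.14×10.4 + 0.53×18.7 = 25.953%
Difference = 25.953 − 34.04 = -8.087 pp.

-8.1 percentage points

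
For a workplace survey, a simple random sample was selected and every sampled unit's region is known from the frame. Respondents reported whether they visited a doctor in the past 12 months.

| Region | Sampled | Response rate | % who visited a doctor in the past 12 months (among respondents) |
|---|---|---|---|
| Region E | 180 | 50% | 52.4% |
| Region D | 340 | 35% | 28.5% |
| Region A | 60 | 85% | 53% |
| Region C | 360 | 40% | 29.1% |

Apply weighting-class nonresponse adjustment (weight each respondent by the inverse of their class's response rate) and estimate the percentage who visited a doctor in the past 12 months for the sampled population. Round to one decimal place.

34.9%

With weight = n_sampled/n_responded per class, the weighted class total is n_sampled:
  Region E: 180 × 52.4 = 9432
  Region D: 340 × 28.5 = 9690
  Region A: 60 × 53 = 3180
  Region C: 360 × 29.1 = 10,476
Adjusted estimate = 32,778 / 940 = 34.8702 → 34.9%.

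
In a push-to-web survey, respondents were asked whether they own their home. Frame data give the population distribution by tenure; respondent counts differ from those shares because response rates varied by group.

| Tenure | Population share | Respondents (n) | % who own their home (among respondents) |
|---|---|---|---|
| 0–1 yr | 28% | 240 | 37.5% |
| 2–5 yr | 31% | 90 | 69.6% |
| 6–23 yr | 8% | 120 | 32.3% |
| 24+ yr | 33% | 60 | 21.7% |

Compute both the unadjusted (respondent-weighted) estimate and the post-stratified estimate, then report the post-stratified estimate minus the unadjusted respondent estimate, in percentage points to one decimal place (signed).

Unadjusted (pooled respondent) estimate weights by respondent counts:
  (240/510)×37.5 + (90/510)×69.6 + (120/510)×32.3 + (60/510)×21.7 = 40.0824%
Reweighting by population tenure shares:
  0.28×37.5 + 0.31×69.6 + 0.08×32.3 + 0.33×21.7 = 41.821%
Difference = 41.821 − 40.0824 = 1.7386 pp.

+1.7 percentage points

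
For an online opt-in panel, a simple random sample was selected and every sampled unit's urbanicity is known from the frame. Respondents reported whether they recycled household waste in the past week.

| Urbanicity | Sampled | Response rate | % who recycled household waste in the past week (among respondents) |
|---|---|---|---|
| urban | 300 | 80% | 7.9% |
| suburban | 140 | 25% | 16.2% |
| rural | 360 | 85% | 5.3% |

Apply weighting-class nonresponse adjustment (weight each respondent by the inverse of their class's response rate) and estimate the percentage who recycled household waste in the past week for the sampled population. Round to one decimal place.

8.2%

Weighting each respondent by the inverse class response rate inflates each class back to its sampled size, so the class weight is n_sampled:
  urban: 300 × 7.9 = 2370
  suburban: 140 × 16.2 = 2268
  rural: 360 × 5.3 = 1908
Adjusted estimate = 6546 / 800 = 8.1825 → 8.2%.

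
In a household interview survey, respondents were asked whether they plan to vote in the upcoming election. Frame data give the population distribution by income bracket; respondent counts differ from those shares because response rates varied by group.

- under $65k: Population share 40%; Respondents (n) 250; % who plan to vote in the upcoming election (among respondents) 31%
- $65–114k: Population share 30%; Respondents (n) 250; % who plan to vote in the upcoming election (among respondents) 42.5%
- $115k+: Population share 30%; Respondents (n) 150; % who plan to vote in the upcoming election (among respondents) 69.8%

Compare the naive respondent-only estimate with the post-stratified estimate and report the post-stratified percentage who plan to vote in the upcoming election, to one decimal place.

Without adjustment, the pooled respondent share is:
  (250/650)×31 + (250/650)×42.5 + (150/650)×69.8 = 44.3769%
Post-stratifying to population shares instead:
  0.4×31 + 0.3×42.5 + 0.3×69.8 = 46.09%

46.1%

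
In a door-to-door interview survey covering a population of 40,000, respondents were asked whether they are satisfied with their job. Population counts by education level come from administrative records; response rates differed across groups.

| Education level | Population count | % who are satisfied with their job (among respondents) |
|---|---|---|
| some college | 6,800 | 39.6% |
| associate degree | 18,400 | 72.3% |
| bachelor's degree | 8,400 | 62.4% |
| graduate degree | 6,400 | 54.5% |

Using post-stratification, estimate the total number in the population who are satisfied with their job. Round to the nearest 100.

24,700

Estimated count per cell = population count × respondent percentage:
  some college: 6,800 × 39.6% = 2692.8
  associate degree: 18,400 × 72.3% = 13303.2
  bachelor's degree: 8,400 × 62.4% = 5241.6
  graduate degree: 6,400 × 54.5% = 3488
Estimated total = 24725.6 → 24,700.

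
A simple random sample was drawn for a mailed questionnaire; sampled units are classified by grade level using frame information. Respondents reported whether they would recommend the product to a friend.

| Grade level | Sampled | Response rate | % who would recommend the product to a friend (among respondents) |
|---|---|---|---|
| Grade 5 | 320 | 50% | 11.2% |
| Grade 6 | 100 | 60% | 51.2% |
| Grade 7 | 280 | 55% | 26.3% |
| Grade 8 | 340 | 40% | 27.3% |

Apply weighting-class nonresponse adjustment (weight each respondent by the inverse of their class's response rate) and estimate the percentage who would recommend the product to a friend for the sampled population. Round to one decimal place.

Inverse-response-rate weighting restores each class to its sampled count, so class totals weight by n_sampled:
  Grade 5: 320 × 11.2 = 3584
  Grade 6: 100 × 51.2 = 5120
  Grade 7: 280 × 26.3 = 7364
  Grade 8: 340 × 27.3 = 9282
Adjusted estimate = 25,350 / 1,040 = 24.375 → 24.4%.

24.4%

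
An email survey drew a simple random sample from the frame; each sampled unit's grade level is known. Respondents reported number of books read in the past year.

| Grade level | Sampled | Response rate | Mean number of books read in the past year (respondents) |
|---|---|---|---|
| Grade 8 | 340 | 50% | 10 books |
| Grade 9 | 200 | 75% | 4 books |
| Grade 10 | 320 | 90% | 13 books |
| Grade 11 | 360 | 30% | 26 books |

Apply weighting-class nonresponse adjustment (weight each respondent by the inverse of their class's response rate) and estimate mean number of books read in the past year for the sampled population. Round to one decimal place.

Each respondent's weight = sampled/responded in their class; summing within a class gives n_sampled, so:
  Grade 8: 340 × 10 = 3400
  Grade 9: 200 × 4 = 800
  Grade 10: 320 × 13 = 4160
  Grade 11: 360 × 26 = 9360
Adjusted estimate = 17,720 / 1,220 = 14.5246 → 14.5.

14.5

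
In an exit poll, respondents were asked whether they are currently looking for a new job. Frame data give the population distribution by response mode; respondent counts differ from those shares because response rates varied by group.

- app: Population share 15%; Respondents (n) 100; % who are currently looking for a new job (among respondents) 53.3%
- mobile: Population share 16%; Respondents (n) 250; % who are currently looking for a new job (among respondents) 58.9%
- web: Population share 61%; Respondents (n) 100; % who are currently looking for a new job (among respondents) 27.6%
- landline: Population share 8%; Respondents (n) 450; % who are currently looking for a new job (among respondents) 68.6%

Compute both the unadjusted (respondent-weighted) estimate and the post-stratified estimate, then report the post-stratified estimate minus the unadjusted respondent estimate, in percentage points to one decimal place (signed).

-19.9 percentage points

Unadjusted (pooled respondent) estimate weights by respondent counts:
  (100/900)×53.3 + (250/900)×58.9 + (100/900)×27.6 + (450/900)×68.6 = 59.65%
Post-stratifying to population shares instead:
  0.15×53.3 + 0.16×58.9 + 0.61×27.6 + 0.08×68.6 = 39.743%
Difference = 39.743 − 59.65 = -19.907 pp.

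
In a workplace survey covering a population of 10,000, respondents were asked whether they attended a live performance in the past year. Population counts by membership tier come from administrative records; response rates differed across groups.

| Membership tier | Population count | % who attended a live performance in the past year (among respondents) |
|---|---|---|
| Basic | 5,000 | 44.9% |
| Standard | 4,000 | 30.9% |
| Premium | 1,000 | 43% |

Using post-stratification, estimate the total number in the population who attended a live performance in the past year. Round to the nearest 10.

3,910

Estimated count per cell = population count × respondent percentage:
  Basic: 5,000 × 44.9% = 2245
  Standard: 4,000 × 30.9% = 1236
  Premium: 1,000 × 43% = 430
Estimated total = 3911 → 3,910.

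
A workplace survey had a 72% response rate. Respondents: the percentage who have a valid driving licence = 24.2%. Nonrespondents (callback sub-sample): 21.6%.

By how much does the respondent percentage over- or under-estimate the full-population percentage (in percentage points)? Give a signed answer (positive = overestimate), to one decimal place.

+0.7 percentage points

Nonresponse fraction = 1 − 0.72 = 0.28.
Bias = (nonresponse fraction) × (respondent percentage − nonrespondent percentage)
     = 0.28 × (24.2 − 21.6) = 0.28 × 2.6 = 0.728.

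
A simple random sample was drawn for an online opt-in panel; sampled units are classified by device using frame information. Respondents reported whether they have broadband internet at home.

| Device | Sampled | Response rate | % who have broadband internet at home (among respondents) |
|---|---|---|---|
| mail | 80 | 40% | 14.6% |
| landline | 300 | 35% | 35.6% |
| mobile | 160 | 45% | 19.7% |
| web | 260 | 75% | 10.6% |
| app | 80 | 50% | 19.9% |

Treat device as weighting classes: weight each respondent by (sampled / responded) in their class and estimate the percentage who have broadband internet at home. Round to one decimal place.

Weighting each respondent by the inverse class response rate inflates each class back to its sampled size, so the class weight is n_sampled:
  mail: 80 × 14.6 = 1168
  landline: 300 × 35.6 = 10,680
  mobile: 160 × 19.7 = 3152
  web: 260 × 10.6 = 2756
  app: 80 × 19.9 = 1592
Adjusted estimate = 19,348 / 880 = 21.9864 → 22.0%.

22.0%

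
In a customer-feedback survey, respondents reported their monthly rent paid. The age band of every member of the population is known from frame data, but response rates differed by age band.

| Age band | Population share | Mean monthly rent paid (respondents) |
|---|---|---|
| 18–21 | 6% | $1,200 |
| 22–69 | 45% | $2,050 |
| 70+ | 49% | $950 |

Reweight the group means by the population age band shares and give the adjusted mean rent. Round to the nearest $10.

Post-stratification weights by population share, not respondent share:
  18–21: 0.06 × 1200 = 72
  22–69: 0.45 × 2050 = 922.5
  70+: 0.49 × 950 = 465.5
Post-stratified estimate = 1460 → $1,460.

$1,460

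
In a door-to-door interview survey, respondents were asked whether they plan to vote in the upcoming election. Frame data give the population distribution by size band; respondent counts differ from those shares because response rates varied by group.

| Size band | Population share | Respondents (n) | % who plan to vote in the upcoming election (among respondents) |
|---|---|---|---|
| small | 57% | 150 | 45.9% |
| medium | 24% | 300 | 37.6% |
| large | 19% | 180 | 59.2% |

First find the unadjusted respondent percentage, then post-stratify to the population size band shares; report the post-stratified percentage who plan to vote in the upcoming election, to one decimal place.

Unadjusted (pooled respondent) estimate weights by respondent counts:
  (150/630)×45.9 + (300/630)×37.6 + (180/630)×59.2 = 45.7476%
Reweighting by population size band shares:
  0.57×45.9 + 0.24×37.6 + 0.19×59.2 = 46.435%

46.4%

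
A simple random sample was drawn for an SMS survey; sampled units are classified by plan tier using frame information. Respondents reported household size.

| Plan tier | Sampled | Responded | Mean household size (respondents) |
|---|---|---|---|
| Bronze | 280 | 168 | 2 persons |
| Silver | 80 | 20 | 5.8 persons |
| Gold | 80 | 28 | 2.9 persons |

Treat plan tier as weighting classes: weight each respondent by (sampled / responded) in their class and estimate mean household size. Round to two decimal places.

Response rates by class: Bronze 168/280 = 60%, Silver 20/80 = 25%, Gold 28/80 = 35%.
Each respondent's weight = sampled/responded in their class; summing within a class gives n_sampled, so:
  Bronze: 280 × 2 = 560
  Silver: 80 × 5.8 = 464
  Gold: 80 × 2.9 = 232
Adjusted estimate = 1256 / 440 = 2.85454 → 2.85.

2.85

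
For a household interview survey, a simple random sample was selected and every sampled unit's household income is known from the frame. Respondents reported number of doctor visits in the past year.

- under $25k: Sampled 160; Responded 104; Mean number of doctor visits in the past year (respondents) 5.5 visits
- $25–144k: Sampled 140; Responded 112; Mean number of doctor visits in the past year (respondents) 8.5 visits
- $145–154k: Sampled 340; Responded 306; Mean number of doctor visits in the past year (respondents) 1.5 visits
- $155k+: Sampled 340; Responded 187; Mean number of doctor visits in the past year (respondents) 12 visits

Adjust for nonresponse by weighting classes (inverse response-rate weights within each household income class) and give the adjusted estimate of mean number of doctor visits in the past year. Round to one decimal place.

Response rates by class: under $25k 104/160 = 65%, $25–144k 112/140 = 80%, $145–154k 306/340 = 90%, $155k+ 187/340 = 55%.
Inverse-response-rate weighting restores each class to its sampled count, so class totals weight by n_sampled:
  under $25k: 160 × 5.5 = 880
  $25–144k: 140 × 8.5 = 1190
  $145–154k: 340 × 1.5 = 510
  $155k+: 340 × 12 = 4080
Adjusted estimate = 6660 / 980 = 6.79592 → 6.8.

6.8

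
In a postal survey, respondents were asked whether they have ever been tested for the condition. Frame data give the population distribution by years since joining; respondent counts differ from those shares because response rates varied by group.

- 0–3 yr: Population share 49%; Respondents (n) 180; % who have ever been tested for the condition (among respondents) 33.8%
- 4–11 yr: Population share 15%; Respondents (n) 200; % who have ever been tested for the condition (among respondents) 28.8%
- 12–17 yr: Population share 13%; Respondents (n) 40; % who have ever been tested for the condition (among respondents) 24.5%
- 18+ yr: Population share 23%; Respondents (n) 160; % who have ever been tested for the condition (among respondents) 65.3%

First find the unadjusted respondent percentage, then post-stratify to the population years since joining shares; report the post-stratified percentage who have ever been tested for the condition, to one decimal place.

Unadjusted (pooled respondent) estimate weights by respondent counts:
  (180/580)×33.8 + (200/580)×28.8 + (40/580)×24.5 + (160/580)×65.3 = 40.1241%
Reweighting by population years since joining shares:
  0.49×33.8 + 0.15×28.8 + 0.13×24.5 + 0.23×65.3 = 39.086%

39.1%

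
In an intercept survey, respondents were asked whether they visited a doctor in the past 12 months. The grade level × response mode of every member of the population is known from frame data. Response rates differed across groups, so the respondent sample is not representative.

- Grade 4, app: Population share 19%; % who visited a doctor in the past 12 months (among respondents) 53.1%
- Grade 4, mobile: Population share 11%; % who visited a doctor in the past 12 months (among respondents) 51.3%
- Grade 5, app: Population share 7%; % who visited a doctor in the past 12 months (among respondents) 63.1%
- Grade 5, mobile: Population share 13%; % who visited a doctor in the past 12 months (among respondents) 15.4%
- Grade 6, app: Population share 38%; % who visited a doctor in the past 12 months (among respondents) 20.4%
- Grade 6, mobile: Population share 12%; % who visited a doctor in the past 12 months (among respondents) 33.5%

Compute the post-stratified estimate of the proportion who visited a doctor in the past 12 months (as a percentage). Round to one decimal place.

33.9%

Post-stratification weights by population share, not respondent share:
  Grade 4, app: 0.19 × 53.1 = 10.089
  Grade 4, mobile: 0.11 × 51.3 = 5.643
  Grade 5, app: 0.07 × 63.1 = 4.417
  Grade 5, mobile: 0.13 × 15.4 = 2.002
  Grade 6, app: 0.38 × 20.4 = 7.752
  Grade 6, mobile: 0.12 × 33.5 = 4.02
Post-stratified estimate = 33.923 → 33.9%.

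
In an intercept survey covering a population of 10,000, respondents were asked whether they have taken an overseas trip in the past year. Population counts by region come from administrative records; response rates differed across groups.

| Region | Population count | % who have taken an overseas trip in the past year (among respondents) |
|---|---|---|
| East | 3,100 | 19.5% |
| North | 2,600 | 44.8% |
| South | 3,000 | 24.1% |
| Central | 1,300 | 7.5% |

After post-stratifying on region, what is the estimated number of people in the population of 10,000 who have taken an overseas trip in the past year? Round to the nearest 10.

2,590

Estimated count per cell = population count × respondent percentage:
  East: 3,100 × 19.5% = 604.5
  North: 2,600 × 44.8% = 1164.8
  South: 3,000 × 24.1% = 723
  Central: 1,300 × 7.5% = 97.5
Estimated total = 2589.8 → 2,590.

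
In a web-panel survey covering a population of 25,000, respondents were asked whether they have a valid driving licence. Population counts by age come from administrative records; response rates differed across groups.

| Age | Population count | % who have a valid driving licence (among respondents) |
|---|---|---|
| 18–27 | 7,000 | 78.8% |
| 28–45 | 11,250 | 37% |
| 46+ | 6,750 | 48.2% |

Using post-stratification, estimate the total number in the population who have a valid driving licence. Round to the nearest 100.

Apply each group's respondent rate to its population count:
  18–27: 7,000 × 78.8% = 5516
  28–45: 11,250 × 37% = 4162.5
  46+: 6,750 × 48.2% = 3253.5
Estimated total = 12,932 → 12,900.

12,900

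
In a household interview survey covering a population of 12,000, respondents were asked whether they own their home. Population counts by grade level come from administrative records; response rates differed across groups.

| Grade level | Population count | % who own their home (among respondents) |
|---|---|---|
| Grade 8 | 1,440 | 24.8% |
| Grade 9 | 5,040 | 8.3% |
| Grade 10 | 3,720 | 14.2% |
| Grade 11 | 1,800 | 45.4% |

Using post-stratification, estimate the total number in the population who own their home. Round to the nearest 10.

Each cell contributes its population count × the respondent rate:
  Grade 8: 1,440 × 24.8% = 357.12
  Grade 9: 5,040 × 8.3% = 418.32
  Grade 10: 3,720 × 14.2% = 528.24
  Grade 11: 1,800 × 45.4% = 817.2
Estimated total = 2120.88 → 2,120.

2,120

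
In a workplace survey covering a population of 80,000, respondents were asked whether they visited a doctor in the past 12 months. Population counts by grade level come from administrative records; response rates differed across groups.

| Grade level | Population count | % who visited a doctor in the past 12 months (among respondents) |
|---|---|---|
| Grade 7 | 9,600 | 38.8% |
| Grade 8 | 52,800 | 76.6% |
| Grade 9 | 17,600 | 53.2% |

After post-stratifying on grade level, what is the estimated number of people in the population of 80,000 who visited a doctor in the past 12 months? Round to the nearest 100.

Apply each group's respondent rate to its population count:
  Grade 7: 9,600 × 38.8% = 3724.8
  Grade 8: 52,800 × 76.6% = 40444.8
  Grade 9: 17,600 × 53.2% = 9363.2
Estimated total = 53532.8 → 53,500.

53,500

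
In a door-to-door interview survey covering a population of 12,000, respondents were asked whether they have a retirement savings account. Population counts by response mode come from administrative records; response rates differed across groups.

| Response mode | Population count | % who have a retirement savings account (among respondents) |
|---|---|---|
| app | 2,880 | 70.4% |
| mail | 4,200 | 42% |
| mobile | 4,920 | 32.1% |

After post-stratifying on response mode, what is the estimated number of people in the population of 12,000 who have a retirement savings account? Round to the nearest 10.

Estimated count per cell = population count × respondent percentage:
  app: 2,880 × 70.4% = 2027.52
  mail: 4,200 × 42% = 1764
  mobile: 4,920 × 32.1% = 1579.32
Estimated total = 5370.84 → 5,370.

5,370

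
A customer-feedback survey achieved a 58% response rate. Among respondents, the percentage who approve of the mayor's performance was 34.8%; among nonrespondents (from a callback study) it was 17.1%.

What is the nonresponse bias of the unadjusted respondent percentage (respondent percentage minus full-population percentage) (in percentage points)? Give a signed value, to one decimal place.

+7.4 percentage points

Nonresponse fraction = 1 − 0.58 = 0.42.
Bias = (nonresponse fraction) × (respondent percentage − nonrespondent percentage)
     = 0.42 × (34.8 − 17.1) = 0.42 × 17.7 = 7.434.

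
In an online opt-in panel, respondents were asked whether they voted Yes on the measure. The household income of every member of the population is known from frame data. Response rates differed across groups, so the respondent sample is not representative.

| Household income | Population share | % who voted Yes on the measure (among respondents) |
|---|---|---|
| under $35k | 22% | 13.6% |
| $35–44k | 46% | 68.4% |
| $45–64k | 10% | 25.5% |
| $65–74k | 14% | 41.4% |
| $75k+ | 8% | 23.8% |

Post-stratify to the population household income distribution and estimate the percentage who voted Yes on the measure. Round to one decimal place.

Weight each group's respondent value by its population share:
  under $35k: 0.22 × 13.6 = 2.992
  $35–44k: 0.46 × 68.4 = 31.464
  $45–64k: 0.1 × 25.5 = 2.55
  $65–74k: 0.14 × 41.4 = 5.796
  $75k+: 0.08 × 23.8 = 1.904
Post-stratified estimate = 44.706 → 44.7%.

44.7%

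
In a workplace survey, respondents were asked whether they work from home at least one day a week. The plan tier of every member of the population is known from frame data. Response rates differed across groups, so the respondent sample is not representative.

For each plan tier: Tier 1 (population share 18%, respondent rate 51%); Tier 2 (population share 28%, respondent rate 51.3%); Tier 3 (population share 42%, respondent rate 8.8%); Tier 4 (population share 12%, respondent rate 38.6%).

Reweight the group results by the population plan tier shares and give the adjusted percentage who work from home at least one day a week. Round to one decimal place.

Each cell contributes population-share × respondent value:
  Tier 1: 0.18 × 51 = 9.18
  Tier 2: 0.28 × 51.3 = 14.364
  Tier 3: 0.42 × 8.8 = 3.696
  Tier 4: 0.12 × 38.6 = 4.632
Post-stratified estimate = 31.872 → 31.9%.

31.9%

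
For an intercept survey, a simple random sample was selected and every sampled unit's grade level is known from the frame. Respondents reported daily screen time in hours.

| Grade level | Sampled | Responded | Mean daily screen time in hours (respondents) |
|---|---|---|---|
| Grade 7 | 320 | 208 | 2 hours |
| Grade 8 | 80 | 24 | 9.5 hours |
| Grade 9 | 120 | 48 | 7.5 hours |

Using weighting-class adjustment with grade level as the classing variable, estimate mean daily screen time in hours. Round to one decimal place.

Response rates by class: Grade 7 208/320 = 65%, Grade 8 24/80 = 30%, Grade 9 48/120 = 40%.
With weight = n_sampled/n_responded per class, the weighted class total is n_sampled:
  Grade 7: 320 × 2 = 640
  Grade 8: 80 × 9.5 = 760
  Grade 9: 120 × 7.5 = 900
Adjusted estimate = 2300 / 520 = 4.42308 → 4.4.

4.4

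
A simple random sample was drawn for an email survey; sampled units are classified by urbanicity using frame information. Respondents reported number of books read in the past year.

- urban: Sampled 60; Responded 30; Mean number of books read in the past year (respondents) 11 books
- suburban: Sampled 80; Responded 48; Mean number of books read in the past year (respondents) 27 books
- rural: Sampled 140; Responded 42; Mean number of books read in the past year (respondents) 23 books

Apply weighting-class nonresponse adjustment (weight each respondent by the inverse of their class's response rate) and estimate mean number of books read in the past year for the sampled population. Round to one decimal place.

Response rates by class: urban 30/60 = 50%, suburban 48/80 = 60%, rural 42/140 = 30%.
Inverse-response-rate weighting restores each class to its sampled count, so class totals weight by n_sampled:
  urban: 60 × 11 = 660
  suburban: 80 × 27 = 2160
  rural: 140 × 23 = 3220
Adjusted estimate = 6040 / 280 = 21.5714 → 21.6.

21.6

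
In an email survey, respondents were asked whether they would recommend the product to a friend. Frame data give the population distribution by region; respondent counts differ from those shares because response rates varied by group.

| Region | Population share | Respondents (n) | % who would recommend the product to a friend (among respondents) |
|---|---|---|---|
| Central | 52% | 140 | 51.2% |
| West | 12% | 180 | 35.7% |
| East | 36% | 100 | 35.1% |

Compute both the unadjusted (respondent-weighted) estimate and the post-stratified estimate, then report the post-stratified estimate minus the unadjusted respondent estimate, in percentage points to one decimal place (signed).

+2.8 percentage points

Unadjusted (pooled respondent) estimate weights by respondent counts:
  (140/420)×51.2 + (180/420)×35.7 + (100/420)×35.1 = 40.7238%
Reweighting by population region shares:
  0.52×51.2 + 0.12×35.7 + 0.36×35.1 = 43.544%
Difference = 43.544 − 40.7238 = 2.8202 pp.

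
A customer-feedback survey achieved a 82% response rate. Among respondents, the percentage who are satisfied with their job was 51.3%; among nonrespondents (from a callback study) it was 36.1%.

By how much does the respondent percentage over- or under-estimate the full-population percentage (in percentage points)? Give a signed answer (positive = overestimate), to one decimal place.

Nonresponse fraction = 1 − 0.82 = 0.18.
Bias = (nonresponse fraction) × (respondent percentage − nonrespondent percentage)
     = 0.18 × (51.3 − 36.1) = 0.18 × 15.2 = 2.736.

+2.7 percentage points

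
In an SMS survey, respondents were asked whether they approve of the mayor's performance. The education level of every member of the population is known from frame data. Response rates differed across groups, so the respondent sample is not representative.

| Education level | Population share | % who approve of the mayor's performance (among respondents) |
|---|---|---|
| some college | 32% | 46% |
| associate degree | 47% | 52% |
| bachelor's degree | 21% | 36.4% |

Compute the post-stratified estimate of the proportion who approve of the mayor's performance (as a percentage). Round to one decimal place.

Post-stratification weights by population share, not respondent share:
  some college: 0.32 × 46 = 14.72
  associate degree: 0.47 × 52 = 24.44
  bachelor's degree: 0.21 × 36.4 = 7.644
Post-stratified estimate = 46.804 → 46.8%.

46.8%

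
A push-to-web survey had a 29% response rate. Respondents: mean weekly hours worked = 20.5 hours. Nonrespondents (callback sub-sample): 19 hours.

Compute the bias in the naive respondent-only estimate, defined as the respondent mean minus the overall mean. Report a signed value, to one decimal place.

+1.1

Nonresponse fraction = 1 − 0.29 = 0.71.
Bias = (nonresponse fraction) × (respondent mean − nonrespondent mean)
     = 0.71 × (20.5 − 19) = 0.71 × 1.5 = 1.065.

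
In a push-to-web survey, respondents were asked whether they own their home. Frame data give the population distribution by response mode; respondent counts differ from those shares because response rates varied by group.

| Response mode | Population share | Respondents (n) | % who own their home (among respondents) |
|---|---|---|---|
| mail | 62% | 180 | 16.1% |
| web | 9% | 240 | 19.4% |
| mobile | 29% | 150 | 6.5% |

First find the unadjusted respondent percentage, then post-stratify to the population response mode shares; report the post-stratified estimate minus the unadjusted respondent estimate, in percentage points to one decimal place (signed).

Naive respondent-only estimate (weights = respondent counts):
  (180/570)×16.1 + (240/570)×19.4 + (150/570)×6.5 = 14.9632%
Post-stratifying to population shares instead:
  0.62×16.1 + 0.09×19.4 + 0.29×6.5 = 13.613%
Difference = 13.613 − 14.9632 = -1.3502 pp.

-1.4 percentage points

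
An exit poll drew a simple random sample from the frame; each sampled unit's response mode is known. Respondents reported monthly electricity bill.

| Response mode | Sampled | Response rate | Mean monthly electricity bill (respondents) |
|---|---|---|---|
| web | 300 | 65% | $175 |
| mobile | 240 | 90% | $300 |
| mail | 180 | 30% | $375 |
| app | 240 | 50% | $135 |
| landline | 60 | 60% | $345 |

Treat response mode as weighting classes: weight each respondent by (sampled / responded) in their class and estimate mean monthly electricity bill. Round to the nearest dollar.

Weighting each respondent by the inverse class response rate inflates each class back to its sampled size, so the class weight is n_sampled:
  web: 300 × 175 = 52,500
  mobile: 240 × 300 = 72,000
  mail: 180 × 375 = 67,500
  app: 240 × 135 = 32,400
  landline: 60 × 345 = 20,700
Adjusted estimate = 245,100 / 1,020 = 240.294 → $240.

$240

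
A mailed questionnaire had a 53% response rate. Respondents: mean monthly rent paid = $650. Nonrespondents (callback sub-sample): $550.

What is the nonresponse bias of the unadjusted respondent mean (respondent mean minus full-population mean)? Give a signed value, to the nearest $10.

Nonresponse fraction = 1 − 0.53 = 0.47.
Bias = (nonresponse fraction) × (respondent mean − nonrespondent mean)
     = 0.47 × (650 − 550) = 0.47 × 100 = 47.

+$50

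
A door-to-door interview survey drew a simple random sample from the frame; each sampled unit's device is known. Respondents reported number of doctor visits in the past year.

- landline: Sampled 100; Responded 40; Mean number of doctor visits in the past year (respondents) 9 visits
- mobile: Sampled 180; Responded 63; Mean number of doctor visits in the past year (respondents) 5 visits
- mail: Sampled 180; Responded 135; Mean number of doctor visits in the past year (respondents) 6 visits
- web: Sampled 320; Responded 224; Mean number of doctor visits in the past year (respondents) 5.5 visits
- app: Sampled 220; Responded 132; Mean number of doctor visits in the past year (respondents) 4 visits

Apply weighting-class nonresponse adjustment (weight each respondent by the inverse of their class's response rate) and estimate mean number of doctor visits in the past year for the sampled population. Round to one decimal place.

Response rates by class: landline 40/100 = 40%, mobile 63/180 = 35%, mail 135/180 = 75%, web 224/320 = 70%, app 132/220 = 60%.
With weight = n_sampled/n_responded per class, the weighted class total is n_sampled:
  landline: 100 × 9 = 900
  mobile: 180 × 5 = 900
  mail: 180 × 6 = 1080
  web: 320 × 5.5 = 1760
  app: 220 × 4 = 880
Adjusted estimate = 5520 / 1,000 = 5.52 → 5.5.

5.5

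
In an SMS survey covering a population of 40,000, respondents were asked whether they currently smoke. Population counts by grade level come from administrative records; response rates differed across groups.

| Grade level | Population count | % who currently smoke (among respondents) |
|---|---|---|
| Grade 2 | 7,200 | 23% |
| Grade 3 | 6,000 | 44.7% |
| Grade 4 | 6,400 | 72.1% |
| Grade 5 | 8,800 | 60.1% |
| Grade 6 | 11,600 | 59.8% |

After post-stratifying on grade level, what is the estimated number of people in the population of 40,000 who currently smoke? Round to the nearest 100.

Each cell contributes its population count × the respondent rate:
  Grade 2: 7,200 × 23% = 1656
  Grade 3: 6,000 × 44.7% = 2682
  Grade 4: 6,400 × 72.1% = 4614.4
  Grade 5: 8,800 × 60.1% = 5288.8
  Grade 6: 11,600 × 59.8% = 6936.8
Estimated total = 21,178 → 21,200.

21,200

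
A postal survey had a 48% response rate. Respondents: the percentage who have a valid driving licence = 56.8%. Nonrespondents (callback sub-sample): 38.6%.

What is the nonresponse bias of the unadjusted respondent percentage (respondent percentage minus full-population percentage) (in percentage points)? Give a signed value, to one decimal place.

+9.5 percentage points

Nonresponse fraction = 1 − 0.48 = 0.52.
Bias = (nonresponse fraction) × (respondent percentage − nonrespondent percentage)
     = 0.52 × (56.8 − 38.6) = 0.52 × 18.2 = 9.464.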